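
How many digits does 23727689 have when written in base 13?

7

23727689 in base 13 is 4BBA06B, which has 7 digits.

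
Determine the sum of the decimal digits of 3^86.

3^86 = 107752636643058178097424660240453423951129
Sum of its 42 digits: 171.

171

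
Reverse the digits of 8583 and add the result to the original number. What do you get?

Reverse of 8583 is 3858.
8583 + 3858 = 12441

12441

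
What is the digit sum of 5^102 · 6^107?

252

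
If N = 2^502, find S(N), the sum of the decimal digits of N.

2^502 = 13093562431584567480052758787310396608866568184172259157933165472384535185618698219533080369303616628603546736510240284036869026183541572213314110357504
Sum of its 152 digits: 646.

646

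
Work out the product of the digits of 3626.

3×6×2×6 = 216

216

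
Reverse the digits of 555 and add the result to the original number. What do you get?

Reverse of 555 is 555.
555 + 555 = 1110

1110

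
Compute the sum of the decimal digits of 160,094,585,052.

1+6+0+0+9+4+5+8+5+0+5+2 = 45

45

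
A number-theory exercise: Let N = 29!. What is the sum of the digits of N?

126

29! = 8841761993739701954543616000000
Sum of its 31 digits: 126.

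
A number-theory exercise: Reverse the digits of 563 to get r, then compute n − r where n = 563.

Reverse of 563 is 365.
563 − 365 = 198

198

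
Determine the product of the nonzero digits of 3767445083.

3×7×6×7×4×4×5×8×3 = 1693440

1693440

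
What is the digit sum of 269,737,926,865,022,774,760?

105

2+6+9+7+3+7+9+2+6+8+6+5+0+2+2+7+7+4+7+6+0 = 105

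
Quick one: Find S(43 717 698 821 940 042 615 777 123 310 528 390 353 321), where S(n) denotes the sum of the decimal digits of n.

4+3+7+1+7+6+9+8+8+2+1+9+4+0+0+4+2+6+1+5+7+7+7+1+2+3+3+1+0+5+2+8+3+9+0+3+5+3+3+2+1 = 162

162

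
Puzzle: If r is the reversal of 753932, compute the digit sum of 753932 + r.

40

Reversal of 753932 is 239357; 753932 + 239357 = 993289.
Digit sum of 993289: 9+9+3+2+8+9 = 40.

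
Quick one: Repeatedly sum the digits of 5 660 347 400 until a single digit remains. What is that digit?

5+6+6+0+3+4+7+4+0+0 = 35
3+5 = 8
(Equivalently, 5 660 347 400 mod 9 = 8.)

8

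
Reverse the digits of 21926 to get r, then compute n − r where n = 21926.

-40986

Reverse of 21926 is 62912.
21926 − 62912 = -40986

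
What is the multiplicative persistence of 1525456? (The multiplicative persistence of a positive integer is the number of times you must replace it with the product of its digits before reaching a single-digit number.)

2

1525456 → 6000 → 0 (2 steps)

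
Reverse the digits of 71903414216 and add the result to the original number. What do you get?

133144845133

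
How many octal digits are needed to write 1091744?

7

1091744 in base 8 is 4124240, which has 7 digits.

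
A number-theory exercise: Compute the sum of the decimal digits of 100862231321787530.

1+0+0+8+6+2+2+3+1+3+2+1+7+8+7+5+3+0 = 59

59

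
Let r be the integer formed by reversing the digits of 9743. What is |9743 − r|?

Reverse of 9743 is 3479.
|9743 − 3479| = 6264

6264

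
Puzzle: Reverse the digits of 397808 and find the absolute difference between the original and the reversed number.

Reverse of 397808 is 808793.
|397808 − 808793| = 410985

410985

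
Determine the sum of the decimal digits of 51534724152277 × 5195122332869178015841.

51534724152277 × 5195122332869178015841 = 267729196361746860635553383602219957
Sum of its 36 digits: 172.

172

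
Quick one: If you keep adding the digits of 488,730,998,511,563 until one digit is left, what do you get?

5

4+8+8+7+3+0+9+9+8+5+1+1+5+6+3 = 77
7+7 = 14
1+4 = 5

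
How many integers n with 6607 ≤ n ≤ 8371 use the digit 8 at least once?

800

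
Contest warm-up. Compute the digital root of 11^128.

The digital root of n equals n mod 9 (or 9 when 9 | n), so we need 11^128 mod 9.
11^128 ≡ 4 (mod 9), so the digital root is 4.

4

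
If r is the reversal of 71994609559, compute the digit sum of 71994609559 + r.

Reversal of 71994609559 is 95590649917; 71994609559 + 95590649917 = 167585259476.
Digit sum of 167585259476: 1+6+7+5+8+5+2+5+9+4+7+6 = 65.

65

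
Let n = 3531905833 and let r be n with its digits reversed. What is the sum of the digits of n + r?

Reversal of 3531905833 is 3385091353; 3531905833 + 3385091353 = 6916997186.
Digit sum of 6916997186: 6+9+1+6+9+9+7+1+8+6 = 62.

62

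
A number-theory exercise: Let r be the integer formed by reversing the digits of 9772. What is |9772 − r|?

6993

Reverse of 9772 is 2779.
|9772 − 2779| = 6993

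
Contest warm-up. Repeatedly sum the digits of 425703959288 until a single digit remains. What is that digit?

4+2+5+7+0+3+9+5+9+2+8+8 = 62
6+2 = 8
(Equivalently, 425703959288 mod 9 = 8.)

8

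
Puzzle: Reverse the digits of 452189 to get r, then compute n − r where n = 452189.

Reverse of 452189 is 981254.
452189 − 981254 = -529065

-529065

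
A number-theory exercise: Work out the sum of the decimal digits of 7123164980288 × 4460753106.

7123164980288 × 4460753106 = 31774680310370124774528
Sum of its 23 digits: 90.

90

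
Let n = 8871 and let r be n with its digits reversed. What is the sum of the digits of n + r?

21

Reversal of 8871 is 1788; 8871 + 1788 = 10659.
Digit sum of 10659: 1+0+6+5+9 = 21.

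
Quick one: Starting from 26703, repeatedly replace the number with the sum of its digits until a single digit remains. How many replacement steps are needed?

2

26703 → 18 → 9 (2 steps)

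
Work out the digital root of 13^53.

7

The digital root of n equals n mod 9 (or 9 when 9 | n), so we need 13^53 mod 9.
13^53 ≡ 7 (mod 9), so the digital root is 7.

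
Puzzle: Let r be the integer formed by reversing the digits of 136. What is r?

Reversing 136 gives 631.

631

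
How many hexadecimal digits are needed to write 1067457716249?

1067457716249 in base 16 is F889702019, which has 10 digits.

10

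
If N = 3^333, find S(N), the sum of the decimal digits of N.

702

3^333 = 760988023132059809720425867265032780727896356372077865117010037035791631439306199613044145649378522557935351570949952010001833769302566531786879537190794573523
Sum of its 159 digits: 702.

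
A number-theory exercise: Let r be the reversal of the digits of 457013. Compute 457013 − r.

146259

Reverse of 457013 is 310754.
457013 − 310754 = 146259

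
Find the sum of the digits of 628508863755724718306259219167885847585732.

6+2+8+5+0+8+8+6+3+7+5+5+7+2+4+7+1+8+3+0+6+2+5+9+2+1+9+1+6+7+8+8+5+8+4+7+5+8+5+7+3+2 = 213

213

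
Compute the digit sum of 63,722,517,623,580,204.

63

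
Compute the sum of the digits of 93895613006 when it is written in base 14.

65

93895613006 in base 14 is 478A43BC06.
Digit sum: 4+7+8+10+4+3+11+12+0+6 = 65.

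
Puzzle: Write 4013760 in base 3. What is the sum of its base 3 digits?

18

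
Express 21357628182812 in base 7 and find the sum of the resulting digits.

50

21357628182812 in base 7 is 4333015636124135.
Digit sum: 4+3+3+3+0+1+5+6+3+6+1+2+4+1+3+5 = 50.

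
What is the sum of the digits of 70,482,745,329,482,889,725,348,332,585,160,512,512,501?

7+0+4+8+2+7+4+5+3+2+9+4+8+2+8+8+9+7+2+5+3+4+8+3+3+2+5+8+5+1+6+0+5+1+2+5+1+2+5+0+1 = 174

174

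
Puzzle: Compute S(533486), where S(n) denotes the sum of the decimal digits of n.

29

5+3+3+4+8+6 = 29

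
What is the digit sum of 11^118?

11^118 = 766190651387025305607608318133833436857085962785925931816898991965488408612793115433531892880073068909140545723905738757481
Sum of its 123 digits: 583.

583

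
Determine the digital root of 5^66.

1

The digital root of n equals n mod 9 (or 9 when 9 | n), so we need 5^66 mod 9.
5^66 ≡ 1 (mod 9), so the digital root is 1.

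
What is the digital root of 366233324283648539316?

9

3+6+6+2+3+3+3+2+4+2+8+3+6+4+8+5+3+9+3+1+6 = 90
9+0 = 9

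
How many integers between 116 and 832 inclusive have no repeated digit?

523

The integers in [116, 832] that have no repeated digit: 120, 123, 124, 125, 126, 127, …, 831, 832.
523 qualify.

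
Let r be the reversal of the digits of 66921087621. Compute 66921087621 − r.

54243074655

Reverse of 66921087621 is 12678012966.
66921087621 − 12678012966 = 54243074655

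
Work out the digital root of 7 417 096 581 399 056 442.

9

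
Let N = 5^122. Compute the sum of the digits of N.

376

5^122 = 18807909613156600127499784595555930845098648908353400344140027300454676151275634765625
Sum of its 86 digits: 376.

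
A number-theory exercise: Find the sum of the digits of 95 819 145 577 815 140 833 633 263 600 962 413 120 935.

9+5+8+1+9+1+4+5+5+7+7+8+1+5+1+4+0+8+3+3+6+3+3+2+6+3+6+0+0+9+6+2+4+1+3+1+2+0+9+3+5 = 168

168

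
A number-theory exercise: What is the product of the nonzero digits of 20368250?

2880

2×3×6×8×2×5 = 2880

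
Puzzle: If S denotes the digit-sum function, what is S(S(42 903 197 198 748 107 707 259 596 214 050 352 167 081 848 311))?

First digit sum: 200.
2+0+0 = 2.

2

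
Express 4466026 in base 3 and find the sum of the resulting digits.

14

4466026 in base 3 is 22101220020101.
Digit sum: 2+2+1+0+1+2+2+0+0+2+0+1+0+1 = 14.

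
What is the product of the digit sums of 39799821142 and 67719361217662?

S(39799821142) = 3+9+7+9+9+8+2+1+1+4+2 = 55.
S(67719361217662) = 6+7+7+1+9+3+6+1+2+1+7+6+6+2 = 64.
55 · 64 = 3520.

3520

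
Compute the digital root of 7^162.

The digital root of n equals n mod 9 (or 9 when 9 | n), so we need 7^162 mod 9.
7^162 ≡ 1 (mod 9), so the digital root is 1.

1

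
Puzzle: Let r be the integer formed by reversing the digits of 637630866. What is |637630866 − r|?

Reverse of 637630866 is 668036736.
|637630866 − 668036736| = 30405870

30405870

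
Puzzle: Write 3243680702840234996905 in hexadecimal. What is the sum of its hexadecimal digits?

175

3243680702840234996905 in base 16 is AFD71CCD79ED9A74A9.
Digit sum: 10+15+13+7+1+12+12+13+7+9+14+13+9+10+7+4+10+9 = 175.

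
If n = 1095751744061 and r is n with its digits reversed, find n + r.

2700223319962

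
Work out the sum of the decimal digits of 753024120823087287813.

81

7+5+3+0+2+4+1+2+0+8+2+3+0+8+7+2+8+7+8+1+3 = 81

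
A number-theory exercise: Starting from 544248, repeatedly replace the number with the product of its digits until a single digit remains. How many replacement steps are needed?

544248 → 5120 → 0 (2 steps)

2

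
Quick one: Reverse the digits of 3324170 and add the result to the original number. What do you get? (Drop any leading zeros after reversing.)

4038403

Reverse of 3324170 is 714233.
3324170 + 714233 = 4038403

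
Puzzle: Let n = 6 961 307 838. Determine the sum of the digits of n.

51

6+9+6+1+3+0+7+8+3+8 = 51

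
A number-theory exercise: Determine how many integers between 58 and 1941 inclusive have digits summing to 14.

The integers in [58, 1941] that have digits summing to 14: 59, 68, 77, 86, 95, 149, …, 1931, 1940.
150 qualify.

150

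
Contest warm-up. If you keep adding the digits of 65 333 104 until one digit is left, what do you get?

7

6+5+3+3+3+1+0+4 = 25
2+5 = 7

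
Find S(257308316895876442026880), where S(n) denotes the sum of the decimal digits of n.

112

2+5+7+3+0+8+3+1+6+8+9+5+8+7+6+4+4+2+0+2+6+8+8+0 = 112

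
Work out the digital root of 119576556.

9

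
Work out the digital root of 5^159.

The digital root of n equals n mod 9 (or 9 when 9 | n), so we need 5^159 mod 9.
5^159 ≡ 8 (mod 9), so the digital root is 8.

8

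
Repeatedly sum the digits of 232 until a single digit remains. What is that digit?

2+3+2 = 7

7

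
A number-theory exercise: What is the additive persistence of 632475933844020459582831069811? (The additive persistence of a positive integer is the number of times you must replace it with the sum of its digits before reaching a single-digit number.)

632475933844020459582831069811 → 130 → 4 (2 steps)

2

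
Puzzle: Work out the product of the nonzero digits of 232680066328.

995328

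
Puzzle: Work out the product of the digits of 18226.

1×8×2×2×6 = 192

192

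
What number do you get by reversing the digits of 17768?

Reversing 17768 gives 86771.

86771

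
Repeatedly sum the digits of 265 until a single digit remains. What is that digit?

4

2+6+5 = 13
1+3 = 4
(Equivalently, 265 mod 9 = 4.)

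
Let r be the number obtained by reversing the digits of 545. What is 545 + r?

1090

Reverse of 545 is 545.
545 + 545 = 1090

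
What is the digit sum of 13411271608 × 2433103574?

13411271608 × 2433103574 = 32631012881309526992
Sum of its 20 digits: 80.

80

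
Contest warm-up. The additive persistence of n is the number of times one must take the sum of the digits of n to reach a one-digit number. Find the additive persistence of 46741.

2

46741 → 22 → 4 (2 steps)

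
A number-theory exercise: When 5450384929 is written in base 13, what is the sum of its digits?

5450384929 in base 13 is 68B261852.
Digit sum: 6+8+11+2+6+1+8+5+2 = 49.

49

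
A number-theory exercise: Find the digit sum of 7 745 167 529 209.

64

7+7+4+5+1+6+7+5+2+9+2+0+9 = 64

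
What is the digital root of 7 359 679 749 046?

4

7+3+5+9+6+7+9+7+4+9+0+4+6 = 76
7+6 = 13
1+3 = 4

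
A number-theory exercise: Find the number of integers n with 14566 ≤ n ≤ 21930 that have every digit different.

2506

The integers in [14566, 21930] that have every digit different: 14567, 14568, 14569, 14570, 14572, 14573, …, 21908, 21930.
2506 qualify.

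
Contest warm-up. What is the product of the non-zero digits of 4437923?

4×4×3×7×9×2×3 = 18144

18144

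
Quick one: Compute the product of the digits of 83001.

8×3×0×0×1 = 0

0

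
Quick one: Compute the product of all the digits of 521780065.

0

5×2×1×7×8×0×0×6×5 = 0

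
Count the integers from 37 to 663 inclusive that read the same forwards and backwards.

The integers in [37, 663] that read the same forwards and backwards: 44, 55, 66, 77, 88, 99, …, 646, 656.
62 qualify.

62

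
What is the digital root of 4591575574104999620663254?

4+5+9+1+5+7+5+5+7+4+1+0+4+9+9+9+6+2+0+6+6+3+2+5+4 = 118
1+1+8 = 10
1+0 = 1
(Equivalently, 4591575574104999620663254 mod 9 = 1.)

1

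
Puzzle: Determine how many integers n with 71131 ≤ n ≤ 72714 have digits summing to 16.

The integers in [71131, 72714] that have digits summing to 16: 71134, 71143, 71152, 71161, 71170, 71206, …, 72610, 72700.
69 qualify.

69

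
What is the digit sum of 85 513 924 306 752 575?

77

8+5+5+1+3+9+2+4+3+0+6+7+5+2+5+7+5 = 77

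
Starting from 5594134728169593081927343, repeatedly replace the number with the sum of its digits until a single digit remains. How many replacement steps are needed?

3

5594134728169593081927343 → 118 → 10 → 1 (3 steps)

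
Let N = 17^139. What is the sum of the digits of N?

17^139 = 1077457309042021132958038359105740735227950342067092813322172004295559661794026462131149512778811579861554081071603420886574583654138475562086498411332944574379004255915953
Sum of its 172 digits: 719.

719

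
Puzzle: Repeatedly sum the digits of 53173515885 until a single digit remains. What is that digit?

6

5+3+1+7+3+5+1+5+8+8+5 = 51
5+1 = 6
(Equivalently, 53173515885 mod 9 = 6.)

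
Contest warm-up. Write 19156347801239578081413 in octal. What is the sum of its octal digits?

86

19156347801239578081413 in base 8 is 4034736726750600023374205.
Digit sum: 4+0+3+4+7+3+6+7+2+6+7+5+0+6+0+0+0+2+3+3+7+4+2+0+5 = 86.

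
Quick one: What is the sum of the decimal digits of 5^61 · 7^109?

710

5^61 · 7^109 = 566052386908327479692195998687499466917580829976569204186400580394874540044965877899945407738906133499057204971904866397380828857421875
Sum of its 135 digits: 710.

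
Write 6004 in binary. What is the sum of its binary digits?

6004 in base 2 is 1011101110100.
Digit sum: 1+0+1+1+1+0+1+1+1+0+1+0+0 = 8.

8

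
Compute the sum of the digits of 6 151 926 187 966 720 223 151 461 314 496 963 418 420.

165

6+1+5+1+9+2+6+1+8+7+9+6+6+7+2+0+2+2+3+1+5+1+4+6+1+3+1+4+4+9+6+9+6+3+4+1+8+4+2+0 = 165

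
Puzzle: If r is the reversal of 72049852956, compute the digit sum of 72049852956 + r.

69

Reversal of 72049852956 is 65925894027; 72049852956 + 65925894027 = 137975746983.
Digit sum of 137975746983: 1+3+7+9+7+5+7+4+6+9+8+3 = 69.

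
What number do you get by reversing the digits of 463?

Reversing 463 gives 364.

364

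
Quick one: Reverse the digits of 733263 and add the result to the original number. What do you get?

1095600

Reverse of 733263 is 362337.
733263 + 362337 = 1095600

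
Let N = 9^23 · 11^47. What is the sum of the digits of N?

351

9^23 · 11^47 = 78168885415925635005916273820083833412788703355947856344678840695792459
Sum of its 71 digits: 351.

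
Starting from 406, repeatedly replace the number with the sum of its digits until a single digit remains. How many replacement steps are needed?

2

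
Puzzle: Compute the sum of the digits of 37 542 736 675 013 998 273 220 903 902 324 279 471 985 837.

203

3+7+5+4+2+7+3+6+6+7+5+0+1+3+9+9+8+2+7+3+2+2+0+9+0+3+9+0+2+3+2+4+2+7+9+4+7+1+9+8+5+8+3+7 = 203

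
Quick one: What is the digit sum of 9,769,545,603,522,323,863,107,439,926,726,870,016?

9+7+6+9+5+4+5+6+0+3+5+2+2+3+2+3+8+6+3+1+0+7+4+3+9+9+2+6+7+2+6+8+7+0+0+1+6 = 166

166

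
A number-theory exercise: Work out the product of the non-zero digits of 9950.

405

9×9×5 = 405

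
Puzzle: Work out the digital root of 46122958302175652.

4+6+1+2+2+9+5+8+3+0+2+1+7+5+6+5+2 = 68
6+8 = 14
1+4 = 5

5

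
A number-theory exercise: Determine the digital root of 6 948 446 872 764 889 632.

3

6+9+4+8+4+4+6+8+7+2+7+6+4+8+8+9+6+3+2 = 111
1+1+1 = 3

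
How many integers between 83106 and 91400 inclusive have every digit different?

2433

The integers in [83106, 91400] that have every digit different: 83106, 83107, 83109, 83120, 83124, 83125, …, 91386, 91387.
2433 qualify.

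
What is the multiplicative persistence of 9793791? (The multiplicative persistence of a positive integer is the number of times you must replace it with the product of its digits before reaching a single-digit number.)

9793791 → 107163 → 0 (2 steps)

2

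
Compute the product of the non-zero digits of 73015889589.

7×3×1×5×8×8×9×5×8×9 = 21772800

21772800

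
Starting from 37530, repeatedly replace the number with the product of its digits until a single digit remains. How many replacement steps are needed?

1

37530 → 0 (1 step)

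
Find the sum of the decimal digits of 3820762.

3+8+2+0+7+6+2 = 28

28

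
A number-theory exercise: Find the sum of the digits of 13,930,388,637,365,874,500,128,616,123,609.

1+3+9+3+0+3+8+8+6+3+7+3+6+5+8+7+4+5+0+0+1+2+8+6+1+6+1+2+3+6+0+9 = 134

134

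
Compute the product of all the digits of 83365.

2160

8×3×3×6×5 = 2160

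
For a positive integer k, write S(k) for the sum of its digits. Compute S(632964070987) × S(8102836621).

S(632964070987) = 6+3+2+9+6+4+0+7+0+9+8+7 = 61.
S(8102836621) = 8+1+0+2+8+3+6+6+2+1 = 37.
61 · 37 = 2257.

2257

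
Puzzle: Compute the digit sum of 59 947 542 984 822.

78

5+9+9+4+7+5+4+2+9+8+4+8+2+2 = 78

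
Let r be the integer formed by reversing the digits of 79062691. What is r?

19626097

Reversing 79062691 gives 19626097.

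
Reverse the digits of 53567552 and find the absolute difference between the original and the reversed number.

27991017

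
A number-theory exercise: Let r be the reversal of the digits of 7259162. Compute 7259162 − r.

4639635

Reverse of 7259162 is 2619527.
7259162 − 2619527 = 4639635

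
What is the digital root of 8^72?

1

The digital root of n equals n mod 9 (or 9 when 9 | n), so we need 8^72 mod 9.
8^72 ≡ 1 (mod 9), so the digital root is 1.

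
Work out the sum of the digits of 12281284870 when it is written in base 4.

12281284870 in base 4 is 23130001120210012.
Digit sum: 2+3+1+3+0+0+0+1+1+2+0+2+1+0+0+1+2 = 19.

19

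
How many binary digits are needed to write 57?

6

57 in base 2 is 111001, which has 6 digits.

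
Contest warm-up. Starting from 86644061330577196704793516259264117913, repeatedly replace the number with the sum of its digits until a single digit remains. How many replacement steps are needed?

86644061330577196704793516259264117913 → 168 → 15 → 6 (3 steps)

3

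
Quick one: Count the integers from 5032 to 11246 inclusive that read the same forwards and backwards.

The integers in [5032, 11246] that read the same forwards and backwards: 5115, 5225, 5335, 5445, 5555, 5665, …, 11111, 11211.
62 qualify.

62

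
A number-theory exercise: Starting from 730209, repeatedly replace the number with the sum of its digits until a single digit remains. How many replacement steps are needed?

730209 → 21 → 3 (2 steps)

2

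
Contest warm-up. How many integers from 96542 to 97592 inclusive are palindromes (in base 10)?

11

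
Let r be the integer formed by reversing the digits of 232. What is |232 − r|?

Reverse of 232 is 232.
|232 − 232| = 0

0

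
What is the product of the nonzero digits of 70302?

7×3×2 = 42

42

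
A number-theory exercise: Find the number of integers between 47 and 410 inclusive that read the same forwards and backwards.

36

The integers in [47, 410] that read the same forwards and backwards: 55, 66, 77, 88, 99, 101, …, 393, 404.
36 qualify.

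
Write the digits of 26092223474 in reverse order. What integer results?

Reversing 26092223474 gives 47432229062.

47432229062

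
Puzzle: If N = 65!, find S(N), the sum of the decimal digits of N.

351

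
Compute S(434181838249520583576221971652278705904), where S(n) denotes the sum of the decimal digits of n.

4+3+4+1+8+1+8+3+8+2+4+9+5+2+0+5+8+3+5+7+6+2+2+1+9+7+1+6+5+2+2+7+8+7+0+5+9+0+4 = 173

173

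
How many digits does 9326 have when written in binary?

14

9326 in base 2 is 10010001101110, which has 14 digits.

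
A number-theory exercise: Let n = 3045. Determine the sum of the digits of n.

3+0+4+5 = 12

12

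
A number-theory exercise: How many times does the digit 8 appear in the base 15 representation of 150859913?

150859913 in base 15 is D39E378.
The digit 8 appears 1 time.

1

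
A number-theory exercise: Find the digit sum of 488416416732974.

74

4+8+8+4+1+6+4+1+6+7+3+2+9+7+4 = 74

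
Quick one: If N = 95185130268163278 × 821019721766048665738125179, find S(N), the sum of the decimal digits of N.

186

95185130268163278 × 821019721766048665738125179 = 78148869169032511726041550431250207574976762
Sum of its 44 digits: 186.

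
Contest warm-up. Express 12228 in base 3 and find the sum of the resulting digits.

12

12228 in base 3 is 121202220.
Digit sum: 1+2+1+2+0+2+2+2+0 = 12.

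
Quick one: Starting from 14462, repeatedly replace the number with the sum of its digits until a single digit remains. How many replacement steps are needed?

2

14462 → 17 → 8 (2 steps)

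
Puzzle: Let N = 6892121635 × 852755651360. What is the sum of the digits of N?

101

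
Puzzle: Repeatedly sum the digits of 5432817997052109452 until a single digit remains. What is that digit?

5+4+3+2+8+1+7+9+9+7+0+5+2+1+0+9+4+5+2 = 83
8+3 = 11
1+1 = 2
(Equivalently, 5432817997052109452 mod 9 = 2.)

2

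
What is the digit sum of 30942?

3+0+9+4+2 = 18

18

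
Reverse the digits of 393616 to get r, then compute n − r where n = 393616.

-222777

Reverse of 393616 is 616393.
393616 − 616393 = -222777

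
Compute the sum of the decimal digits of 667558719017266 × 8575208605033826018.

667558719017266 × 8575208605033826018 = 5724455271682217400019464982026788
Sum of its 34 digits: 146.

146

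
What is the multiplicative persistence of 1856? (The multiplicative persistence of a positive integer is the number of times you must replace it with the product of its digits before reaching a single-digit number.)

1856 → 240 → 0 (2 steps)

2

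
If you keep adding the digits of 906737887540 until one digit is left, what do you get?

1

9+0+6+7+3+7+8+8+7+5+4+0 = 64
6+4 = 10
1+0 = 1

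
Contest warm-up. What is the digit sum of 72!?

432

72! = 61234458376886086861524070385274672740778091784697328983823014963978384987221689274204160000000000000000
Sum of its 104 digits: 432.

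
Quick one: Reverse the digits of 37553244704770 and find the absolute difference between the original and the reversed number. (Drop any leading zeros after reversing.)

Reverse of 37553244704770 is 7740744235573.
|37553244704770 − 7740744235573| = 29812500469197

29812500469197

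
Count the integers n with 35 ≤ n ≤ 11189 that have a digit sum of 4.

The integers in [35, 11189] that have a digit sum of 4: 40, 103, 112, 121, 130, 202, …, 11101, 11110.
46 qualify.

46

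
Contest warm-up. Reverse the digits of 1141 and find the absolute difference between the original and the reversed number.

Reverse of 1141 is 1411.
|1141 − 1411| = 270

270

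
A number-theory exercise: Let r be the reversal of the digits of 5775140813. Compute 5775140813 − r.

Reverse of 5775140813 is 3180415775.
5775140813 − 3180415775 = 2594725038

2594725038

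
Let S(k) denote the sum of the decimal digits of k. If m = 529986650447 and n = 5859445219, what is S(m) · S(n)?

3380

S(529986650447) = 5+2+9+9+8+6+6+5+0+4+4+7 = 65.
S(5859445219) = 5+8+5+9+4+4+5+2+1+9 = 52.
65 · 52 = 3380.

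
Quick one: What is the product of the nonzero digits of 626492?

5184

6×2×6×4×9×2 = 5184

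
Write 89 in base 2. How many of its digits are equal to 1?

4

89 in base 2 is 1011001.
The digit 1 appears 4 times.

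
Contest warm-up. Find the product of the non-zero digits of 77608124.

7×7×6×8×1×2×4 = 18816

18816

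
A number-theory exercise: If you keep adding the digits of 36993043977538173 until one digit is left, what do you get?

6

3+6+9+9+3+0+4+3+9+7+7+5+3+8+1+7+3 = 87
8+7 = 15
1+5 = 6
(Equivalently, 36993043977538173 mod 9 = 6.)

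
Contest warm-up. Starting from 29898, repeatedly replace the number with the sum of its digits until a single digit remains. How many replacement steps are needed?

2

29898 → 36 → 9 (2 steps)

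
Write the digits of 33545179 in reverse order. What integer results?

Reversing 33545179 gives 97154533.

97154533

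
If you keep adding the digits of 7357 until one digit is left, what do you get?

4

7+3+5+7 = 22
2+2 = 4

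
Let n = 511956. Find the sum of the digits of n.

5+1+1+9+5+6 = 27

27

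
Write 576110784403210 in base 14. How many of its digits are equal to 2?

576110784403210 in base 14 is A239CA711DD10.
The digit 2 appears 1 time.

1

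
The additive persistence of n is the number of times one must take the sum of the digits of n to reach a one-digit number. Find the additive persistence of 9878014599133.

3

9878014599133 → 67 → 13 → 4 (3 steps)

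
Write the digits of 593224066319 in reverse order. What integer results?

913660422395

Reversing 593224066319 gives 913660422395.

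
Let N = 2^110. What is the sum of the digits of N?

2^110 = 1298074214633706907132624082305024
Sum of its 34 digits: 121.

121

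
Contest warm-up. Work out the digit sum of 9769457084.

9+7+6+9+4+5+7+0+8+4 = 59

59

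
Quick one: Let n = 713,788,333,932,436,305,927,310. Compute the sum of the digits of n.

7+1+3+7+8+8+3+3+3+9+3+2+4+3+6+3+0+5+9+2+7+3+1+0 = 100

100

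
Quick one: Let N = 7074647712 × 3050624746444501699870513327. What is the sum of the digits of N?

7074647712 × 3050624746444501699870513327 = 21582095382604174085969037805126057824
Sum of its 38 digits: 162.

162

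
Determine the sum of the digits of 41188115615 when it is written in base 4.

41188115615 in base 4 is 212113000030102133.
Digit sum: 2+1+2+1+1+3+0+0+0+0+3+0+1+0+2+1+3+3 = 23.

23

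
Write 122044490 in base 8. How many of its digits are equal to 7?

1

122044490 in base 8 is 721440112.
The digit 7 appears 1 time.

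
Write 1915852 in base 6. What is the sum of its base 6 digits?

17

1915852 in base 6 is 105021404.
Digit sum: 1+0+5+0+2+1+4+0+4 = 17.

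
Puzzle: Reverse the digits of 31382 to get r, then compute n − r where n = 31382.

3069

Reverse of 31382 is 28313.
31382 − 28313 = 3069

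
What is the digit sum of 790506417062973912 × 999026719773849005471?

790506417062973912 × 999026719773849005471 = 789737032798601048350580634578818272552
Sum of its 39 digits: 183.

183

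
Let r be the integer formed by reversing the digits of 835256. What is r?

652538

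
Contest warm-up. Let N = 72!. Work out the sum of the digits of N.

72! = 61234458376886086861524070385274672740778091784697328983823014963978384987221689274204160000000000000000
Sum of its 104 digits: 432.

432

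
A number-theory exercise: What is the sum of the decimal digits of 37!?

153

37! = 13763753091226345046315979581580902400000000
Sum of its 44 digits: 153.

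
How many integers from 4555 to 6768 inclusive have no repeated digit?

The integers in [4555, 6768] that have no repeated digit: 4560, 4561, 4562, 4563, 4567, 4568, …, 6758, 6759.
1134 qualify.

1134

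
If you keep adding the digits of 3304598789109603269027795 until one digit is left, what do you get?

5

3+3+0+4+5+9+8+7+8+9+1+0+9+6+0+3+2+6+9+0+2+7+7+9+5 = 122
1+2+2 = 5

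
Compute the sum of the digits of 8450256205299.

8+4+5+0+2+5+6+2+0+5+2+9+9 = 57

57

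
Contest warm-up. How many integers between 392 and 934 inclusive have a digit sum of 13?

44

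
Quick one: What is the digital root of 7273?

7+2+7+3 = 19
1+9 = 10
1+0 = 1
(Equivalently, 7273 mod 9 = 1.)

1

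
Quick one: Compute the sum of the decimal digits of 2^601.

821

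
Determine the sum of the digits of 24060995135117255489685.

2+4+0+6+0+9+9+5+1+3+5+1+1+7+2+5+5+4+8+9+6+8+5 = 105

105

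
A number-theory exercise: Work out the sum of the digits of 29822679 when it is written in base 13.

29822679 in base 13 is 6242373.
Digit sum: 6+2+4+2+3+7+3 = 27.

27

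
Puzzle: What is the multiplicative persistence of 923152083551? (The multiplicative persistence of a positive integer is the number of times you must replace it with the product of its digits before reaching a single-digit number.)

923152083551 → 0 (1 step)

1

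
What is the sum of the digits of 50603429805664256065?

82

5+0+6+0+3+4+2+9+8+0+5+6+6+4+2+5+6+0+6+5 = 82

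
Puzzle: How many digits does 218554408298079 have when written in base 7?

17

218554408298079 in base 7 is 64015014656532540, which has 17 digits.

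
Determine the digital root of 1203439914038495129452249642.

1+2+0+3+4+3+9+9+1+4+0+3+8+4+9+5+1+2+9+4+5+2+2+4+9+6+4+2 = 115
1+1+5 = 7

7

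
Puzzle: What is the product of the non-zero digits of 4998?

2592

4×9×9×8 = 2592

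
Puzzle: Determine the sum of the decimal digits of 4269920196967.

4+2+6+9+9+2+0+1+9+6+9+6+7 = 70

70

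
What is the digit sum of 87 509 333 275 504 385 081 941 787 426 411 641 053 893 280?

189

8+7+5+0+9+3+3+3+2+7+5+5+0+4+3+8+5+0+8+1+9+4+1+7+8+7+4+2+6+4+1+1+6+4+1+0+5+3+8+9+3+2+8+0 = 189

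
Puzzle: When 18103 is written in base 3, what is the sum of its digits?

18103 in base 3 is 220211111.
Digit sum: 2+2+0+2+1+1+1+1+1 = 11.

11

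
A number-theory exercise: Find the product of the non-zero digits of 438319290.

46656

4×3×8×3×1×9×2×9 = 46656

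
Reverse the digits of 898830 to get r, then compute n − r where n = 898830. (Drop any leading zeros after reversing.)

859932

Reverse of 898830 is 38898.
898830 − 38898 = 859932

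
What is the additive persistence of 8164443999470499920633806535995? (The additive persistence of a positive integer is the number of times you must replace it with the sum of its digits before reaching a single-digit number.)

3

8164443999470499920633806535995 → 163 → 10 → 1 (3 steps)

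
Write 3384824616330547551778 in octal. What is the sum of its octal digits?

3384824616330547551778 in base 8 is 556767405557566411357042.
Digit sum: 5+5+6+7+6+7+4+0+5+5+5+7+5+6+6+4+1+1+3+5+7+0+4+2 = 106.

106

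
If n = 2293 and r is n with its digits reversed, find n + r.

6215

Reverse of 2293 is 3922.
2293 + 3922 = 6215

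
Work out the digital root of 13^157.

4

The digital root of n equals n mod 9 (or 9 when 9 | n), so we need 13^157 mod 9.
13^157 ≡ 4 (mod 9), so the digital root is 4.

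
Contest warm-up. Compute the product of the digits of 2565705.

2×5×6×5×7×0×5 = 0

0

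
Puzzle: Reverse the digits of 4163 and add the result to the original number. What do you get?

Reverse of 4163 is 3614.
4163 + 3614 = 7777

7777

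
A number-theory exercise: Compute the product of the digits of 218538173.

2×1×8×5×3×8×1×7×3 = 40320

40320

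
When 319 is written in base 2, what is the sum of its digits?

7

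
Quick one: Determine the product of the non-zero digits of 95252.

900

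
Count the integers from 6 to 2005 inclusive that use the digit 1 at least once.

1271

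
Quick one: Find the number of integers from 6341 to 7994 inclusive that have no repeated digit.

818

The integers in [6341, 7994] that have no repeated digit: 6341, 6342, 6345, 6347, 6348, 6349, …, 7985, 7986.
818 qualify.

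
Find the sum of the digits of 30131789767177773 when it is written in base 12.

92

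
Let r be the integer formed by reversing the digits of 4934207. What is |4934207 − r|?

2090187

Reverse of 4934207 is 7024394.
|4934207 − 7024394| = 2090187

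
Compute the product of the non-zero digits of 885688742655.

8×8×5×6×8×8×7×4×2×6×5×5 = 1032192000

1032192000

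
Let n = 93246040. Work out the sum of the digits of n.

28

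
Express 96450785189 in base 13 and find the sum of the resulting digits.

96450785189 in base 13 is 9131401235.
Digit sum: 9+1+3+1+4+0+1+2+3+5 = 29.

29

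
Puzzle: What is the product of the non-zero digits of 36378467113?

3×6×3×7×8×4×6×7×1×1×3 = 1524096

1524096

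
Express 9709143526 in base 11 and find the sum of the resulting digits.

9709143526 in base 11 is 4132616265.
Digit sum: 4+1+3+2+6+1+6+2+6+5 = 36.

36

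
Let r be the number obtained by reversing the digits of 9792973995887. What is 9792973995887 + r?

Reverse of 9792973995887 is 7885993792979.
9792973995887 + 7885993792979 = 17678967788866

17678967788866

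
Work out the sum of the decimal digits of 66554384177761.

6+6+5+5+4+3+8+4+1+7+7+7+6+1 = 70

70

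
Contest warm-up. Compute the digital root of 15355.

1

1+5+3+5+5 = 19
1+9 = 10
1+0 = 1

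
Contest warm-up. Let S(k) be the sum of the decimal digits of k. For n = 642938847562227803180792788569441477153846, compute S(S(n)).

3

First digit sum: 210.
2+1+0 = 3.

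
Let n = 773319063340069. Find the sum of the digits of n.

61

7+7+3+3+1+9+0+6+3+3+4+0+0+6+9 = 61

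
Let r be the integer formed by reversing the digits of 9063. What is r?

3609

Reversing 9063 gives 3609.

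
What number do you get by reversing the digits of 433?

334

Reversing 433 gives 334.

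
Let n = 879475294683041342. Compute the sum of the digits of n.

86

8+7+9+4+7+5+2+9+4+6+8+3+0+4+1+3+4+2 = 86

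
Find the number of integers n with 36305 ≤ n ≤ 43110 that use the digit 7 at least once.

2589

The integers in [36305, 43110] that use the digit 7 at least once: 36307, 36317, 36327, 36337, 36347, 36357, …, 43097, 43107.
2589 qualify.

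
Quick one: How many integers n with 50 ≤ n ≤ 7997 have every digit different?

The integers in [50, 7997] that have every digit different: 50, 51, 52, 53, 54, 56, …, 7985, 7986.
4221 qualify.

4221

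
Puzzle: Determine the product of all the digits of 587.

280

5×8×7 = 280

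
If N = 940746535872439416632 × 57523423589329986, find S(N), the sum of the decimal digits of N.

162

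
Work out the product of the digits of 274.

2×7×4 = 56

56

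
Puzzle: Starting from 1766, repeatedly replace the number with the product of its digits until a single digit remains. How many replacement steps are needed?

1766 → 252 → 20 → 0 (3 steps)

3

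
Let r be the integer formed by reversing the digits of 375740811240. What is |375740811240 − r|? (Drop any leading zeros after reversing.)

333622763667

Reverse of 375740811240 is 42118047573.
|375740811240 − 42118047573| = 333622763667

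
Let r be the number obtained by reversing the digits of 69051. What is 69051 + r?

84147

Reverse of 69051 is 15096.
69051 + 15096 = 84147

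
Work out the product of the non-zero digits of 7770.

343

7×7×7 = 343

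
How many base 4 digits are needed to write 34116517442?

34116517442 in base 4 is 133301200023321002, which has 18 digits.

18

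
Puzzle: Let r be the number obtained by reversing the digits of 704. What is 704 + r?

Reverse of 704 is 407.
704 + 407 = 1111

1111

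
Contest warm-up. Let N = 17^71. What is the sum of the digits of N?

386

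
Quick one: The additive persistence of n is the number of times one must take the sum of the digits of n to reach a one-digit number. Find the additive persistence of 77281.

2

77281 → 25 → 7 (2 steps)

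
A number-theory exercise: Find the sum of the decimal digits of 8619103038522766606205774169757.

8+6+1+9+1+0+3+0+3+8+5+2+2+7+6+6+6+0+6+2+0+5+7+7+4+1+6+9+7+5+7 = 139

139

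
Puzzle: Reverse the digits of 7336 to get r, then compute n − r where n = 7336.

Reverse of 7336 is 6337.
7336 − 6337 = 999

999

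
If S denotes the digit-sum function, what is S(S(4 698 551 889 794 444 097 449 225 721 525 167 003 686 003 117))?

10

First digit sum: 208.
2+0+8 = 10.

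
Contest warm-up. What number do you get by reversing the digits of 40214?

41204

Reversing 40214 gives 41204.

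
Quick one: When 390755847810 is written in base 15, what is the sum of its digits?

48

390755847810 in base 15 is A2700906E0.
Digit sum: 10+2+7+0+0+9+0+6+14+0 = 48.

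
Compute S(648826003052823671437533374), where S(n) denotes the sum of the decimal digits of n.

110

6+4+8+8+2+6+0+0+3+0+5+2+8+2+3+6+7+1+4+3+7+5+3+3+3+7+4 = 110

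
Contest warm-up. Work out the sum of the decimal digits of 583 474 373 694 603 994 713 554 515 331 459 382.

5+8+3+4+7+4+3+7+3+6+9+4+6+0+3+9+9+4+7+1+3+5+5+4+5+1+5+3+3+1+4+5+9+3+8+2 = 168

168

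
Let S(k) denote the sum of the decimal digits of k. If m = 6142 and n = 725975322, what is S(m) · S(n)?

546

S(6142) = 6+1+4+2 = 13.
S(725975322) = 7+2+5+9+7+5+3+2+2 = 42.
13 · 42 = 546.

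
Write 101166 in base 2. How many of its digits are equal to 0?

101166 in base 2 is 11000101100101110.
The digit 0 appears 8 times.

8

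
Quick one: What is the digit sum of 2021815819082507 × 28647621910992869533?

2021815819082507 × 28647621910992869533 = 57920215158740022959032831213559231
Sum of its 35 digits: 131.

131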